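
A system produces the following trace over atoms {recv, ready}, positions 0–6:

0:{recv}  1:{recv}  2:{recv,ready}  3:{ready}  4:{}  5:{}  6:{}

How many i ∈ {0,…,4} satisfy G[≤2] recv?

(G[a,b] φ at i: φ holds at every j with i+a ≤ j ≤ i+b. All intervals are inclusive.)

1

Evaluate at each i in [0,4]:
  i=0: ✓ (all of [0,2])
  i=1: ✗ (fails at j=3)
  i=2: ✗ (fails at j=3)
  i=3: ✗ (fails at j=3)
  i=4: ✗ (fails at j=4)
Positions where it holds: {0} → 1.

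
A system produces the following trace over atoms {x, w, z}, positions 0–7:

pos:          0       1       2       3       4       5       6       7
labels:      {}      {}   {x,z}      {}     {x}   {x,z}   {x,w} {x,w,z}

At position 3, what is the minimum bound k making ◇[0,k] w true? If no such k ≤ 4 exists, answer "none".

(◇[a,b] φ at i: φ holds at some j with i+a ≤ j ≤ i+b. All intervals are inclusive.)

3

Scan j = 3,4,… for w:
  j=3: fails
  j=4: fails
  j=5: fails
  j=6: holds
First hit at j=6, so smallest k = 6-3 = 3.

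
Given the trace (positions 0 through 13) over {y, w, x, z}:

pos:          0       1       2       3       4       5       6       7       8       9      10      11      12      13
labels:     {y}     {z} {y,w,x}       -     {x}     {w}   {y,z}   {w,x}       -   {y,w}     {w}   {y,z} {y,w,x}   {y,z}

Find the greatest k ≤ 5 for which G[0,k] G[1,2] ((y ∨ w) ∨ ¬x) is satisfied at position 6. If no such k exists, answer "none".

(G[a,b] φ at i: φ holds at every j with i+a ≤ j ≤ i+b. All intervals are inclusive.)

5

G[1,2] ((y ∨ w) ∨ ¬x) must hold from j=6 onward; find where it first fails.
  j=6: holds
  j=7: holds
  j=8: holds
  j=9: holds
  j=10: holds
  j=11: holds
Holds through j=11; largest k = 5.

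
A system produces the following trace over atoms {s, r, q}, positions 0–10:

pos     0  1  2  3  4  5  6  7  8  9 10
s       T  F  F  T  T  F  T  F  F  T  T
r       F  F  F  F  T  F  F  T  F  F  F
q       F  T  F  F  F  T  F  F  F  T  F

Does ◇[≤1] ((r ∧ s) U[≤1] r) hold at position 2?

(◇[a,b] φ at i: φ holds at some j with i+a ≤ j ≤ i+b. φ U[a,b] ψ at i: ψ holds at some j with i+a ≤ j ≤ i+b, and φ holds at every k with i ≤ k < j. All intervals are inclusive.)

No

Check ((r ∧ s) U[≤1] r) at each j in [2,3]:
  j=2: fails
  j=3: fails
No position in the window satisfies it → formula fails.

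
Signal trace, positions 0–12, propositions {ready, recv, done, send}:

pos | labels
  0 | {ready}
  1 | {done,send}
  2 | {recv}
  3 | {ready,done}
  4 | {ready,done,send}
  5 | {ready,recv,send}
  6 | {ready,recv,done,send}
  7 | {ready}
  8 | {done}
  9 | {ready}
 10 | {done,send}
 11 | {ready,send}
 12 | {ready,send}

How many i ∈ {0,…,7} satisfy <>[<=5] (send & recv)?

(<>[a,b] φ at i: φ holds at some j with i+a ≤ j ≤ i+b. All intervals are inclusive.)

Evaluate at each i in [0,7]:
  i=0: ✓ (witness j=5)
  i=1: ✓ (witness j=5)
  i=2: ✓ (witness j=5)
  i=3: ✓ (witness j=5)
  i=4: ✓ (witness j=5)
  i=5: ✓ (witness j=5)
  i=6: ✓ (witness j=6)
  i=7: ✗ (none in [7,12])
Positions where it holds: {0, 1, 2, 3, 4, 5, 6} → 7.

7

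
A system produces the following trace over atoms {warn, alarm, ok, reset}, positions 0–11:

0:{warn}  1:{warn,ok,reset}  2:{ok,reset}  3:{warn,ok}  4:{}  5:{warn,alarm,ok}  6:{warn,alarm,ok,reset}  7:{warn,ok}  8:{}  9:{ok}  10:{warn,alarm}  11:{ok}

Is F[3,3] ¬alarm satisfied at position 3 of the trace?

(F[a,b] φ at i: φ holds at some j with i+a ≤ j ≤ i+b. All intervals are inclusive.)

Check ¬alarm at each j in [6,6]:
  j=6: false
No position in the window satisfies it → formula fails.

Does not hold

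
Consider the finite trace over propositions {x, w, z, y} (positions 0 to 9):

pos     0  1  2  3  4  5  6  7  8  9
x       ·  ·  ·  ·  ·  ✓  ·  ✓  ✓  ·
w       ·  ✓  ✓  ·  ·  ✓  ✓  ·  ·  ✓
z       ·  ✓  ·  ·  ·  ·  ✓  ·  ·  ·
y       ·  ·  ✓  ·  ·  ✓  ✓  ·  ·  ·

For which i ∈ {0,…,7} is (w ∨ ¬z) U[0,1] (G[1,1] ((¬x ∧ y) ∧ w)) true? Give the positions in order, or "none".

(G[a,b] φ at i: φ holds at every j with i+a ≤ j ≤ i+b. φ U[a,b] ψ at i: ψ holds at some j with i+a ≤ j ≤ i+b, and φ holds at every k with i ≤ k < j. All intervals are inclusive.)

Evaluate at each i in [0,7]:
  i=0: ✓ (rhs at j=1; lhs holds on [0,0])
  i=1: ✓ (rhs at j=1)
  i=2: ✗ (no rhs in [2,3])
  i=3: ✗ (no rhs in [3,4])
  i=4: ✓ (rhs at j=5; lhs holds on [4,4])
  i=5: ✓ (rhs at j=5)
  i=6: ✗ (no rhs in [6,7])
  i=7: ✗ (no rhs in [7,8])

0, 1, 4, 5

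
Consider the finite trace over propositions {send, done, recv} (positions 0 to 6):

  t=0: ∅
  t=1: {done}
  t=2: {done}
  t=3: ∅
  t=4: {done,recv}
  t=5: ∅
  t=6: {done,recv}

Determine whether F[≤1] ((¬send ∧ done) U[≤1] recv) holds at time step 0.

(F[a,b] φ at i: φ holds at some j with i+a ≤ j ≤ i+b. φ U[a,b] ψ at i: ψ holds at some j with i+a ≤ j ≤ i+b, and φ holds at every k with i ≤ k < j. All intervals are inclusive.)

Check ((¬send ∧ done) U[≤1] recv) at each j in [0,1]:
  j=0: fails
  j=1: fails
No position in the window satisfies it → formula fails.

False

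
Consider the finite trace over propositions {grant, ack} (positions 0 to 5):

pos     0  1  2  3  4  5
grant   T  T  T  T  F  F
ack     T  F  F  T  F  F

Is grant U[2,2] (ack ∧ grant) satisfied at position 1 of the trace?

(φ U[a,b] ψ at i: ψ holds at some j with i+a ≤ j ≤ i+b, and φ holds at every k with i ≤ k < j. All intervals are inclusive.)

True

Need some j in [3,3] with (ack ∧ grant), and grant at every k in [1,j-1].
  j=3: (ack ∧ grant) holds; grant holds at every k in [1,2] → satisfied.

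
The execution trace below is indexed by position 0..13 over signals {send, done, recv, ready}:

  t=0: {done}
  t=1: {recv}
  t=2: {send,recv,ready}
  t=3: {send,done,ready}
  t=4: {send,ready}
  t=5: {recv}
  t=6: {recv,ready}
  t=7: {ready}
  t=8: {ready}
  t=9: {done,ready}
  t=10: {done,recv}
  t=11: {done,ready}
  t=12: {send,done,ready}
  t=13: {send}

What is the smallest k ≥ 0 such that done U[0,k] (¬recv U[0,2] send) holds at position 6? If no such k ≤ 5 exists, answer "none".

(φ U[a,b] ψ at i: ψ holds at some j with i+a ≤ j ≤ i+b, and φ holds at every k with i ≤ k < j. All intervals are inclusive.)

Need earliest j ≥ 6 with (¬recv U[0,2] send), and done at every k in [6,j-1].
  j=6: rhs fails.
  j=7: rhs fails.
  j=8: rhs fails.
  j=9: rhs fails.
  j=10: rhs fails.
  j=11: rhs holds but lhs fails at k=6.
No witness within the range → none.

none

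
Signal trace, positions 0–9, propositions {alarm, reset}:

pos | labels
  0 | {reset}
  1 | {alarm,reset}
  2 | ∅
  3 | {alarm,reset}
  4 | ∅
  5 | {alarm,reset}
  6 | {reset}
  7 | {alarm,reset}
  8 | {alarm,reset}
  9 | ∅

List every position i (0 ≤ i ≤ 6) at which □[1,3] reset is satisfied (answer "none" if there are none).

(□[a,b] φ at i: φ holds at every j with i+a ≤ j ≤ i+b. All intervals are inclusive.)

4, 5

Evaluate at each i in [0,6]:
  i=0: ✗ (fails at j=2)
  i=1: ✗ (fails at j=2)
  i=2: ✗ (fails at j=4)
  i=3: ✗ (fails at j=4)
  i=4: ✓ (all of [5,7])
  i=5: ✓ (all of [6,8])
  i=6: ✗ (fails at j=9)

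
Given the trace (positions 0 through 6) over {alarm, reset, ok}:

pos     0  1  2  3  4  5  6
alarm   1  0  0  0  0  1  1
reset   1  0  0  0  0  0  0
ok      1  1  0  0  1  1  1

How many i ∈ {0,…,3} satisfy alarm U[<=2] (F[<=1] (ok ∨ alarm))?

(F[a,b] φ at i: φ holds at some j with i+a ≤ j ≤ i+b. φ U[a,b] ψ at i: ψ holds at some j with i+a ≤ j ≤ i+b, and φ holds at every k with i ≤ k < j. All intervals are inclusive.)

3

Evaluate at each i in [0,3]:
  i=0: ✓ (rhs at j=0)
  i=1: ✓ (rhs at j=1)
  i=2: ✗ (lhs fails at k=2 before rhs at j=3)
  i=3: ✓ (rhs at j=3)
Positions where it holds: {0, 1, 3} → 3.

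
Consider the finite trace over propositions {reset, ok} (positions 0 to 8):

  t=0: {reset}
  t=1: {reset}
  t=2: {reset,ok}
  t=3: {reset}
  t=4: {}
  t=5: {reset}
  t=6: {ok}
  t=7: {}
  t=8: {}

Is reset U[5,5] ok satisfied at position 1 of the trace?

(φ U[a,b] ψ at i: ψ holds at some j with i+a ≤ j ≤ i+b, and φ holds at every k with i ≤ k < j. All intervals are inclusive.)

False

Need some j in [6,6] with ok, and reset at every k in [1,j-1].
  j=6: ok holds, but reset fails at k=4 → not this j.
No j in the window works → until fails.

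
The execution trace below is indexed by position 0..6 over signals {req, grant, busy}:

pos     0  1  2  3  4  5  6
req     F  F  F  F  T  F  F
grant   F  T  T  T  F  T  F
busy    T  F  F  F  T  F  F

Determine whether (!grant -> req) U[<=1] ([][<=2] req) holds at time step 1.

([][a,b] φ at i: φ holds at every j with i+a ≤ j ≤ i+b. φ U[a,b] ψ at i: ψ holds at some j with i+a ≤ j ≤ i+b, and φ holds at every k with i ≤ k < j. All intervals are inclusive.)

Need some j in [1,2] with [][<=2] req, and (!grant -> req) at every k in [1,j-1].
  j=1: [][<=2] req — fails at 1.
  j=2: [][<=2] req — fails at 2.
No j in the window works → until fails.

No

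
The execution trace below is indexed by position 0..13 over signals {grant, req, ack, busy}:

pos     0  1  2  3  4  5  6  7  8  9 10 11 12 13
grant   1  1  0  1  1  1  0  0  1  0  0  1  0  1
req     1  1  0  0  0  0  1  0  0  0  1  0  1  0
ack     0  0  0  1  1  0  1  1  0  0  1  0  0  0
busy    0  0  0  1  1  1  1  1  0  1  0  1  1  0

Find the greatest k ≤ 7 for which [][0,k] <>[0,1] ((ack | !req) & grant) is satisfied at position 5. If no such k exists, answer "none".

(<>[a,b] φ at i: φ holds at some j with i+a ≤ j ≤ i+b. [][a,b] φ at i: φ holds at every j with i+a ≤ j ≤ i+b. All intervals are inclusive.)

<>[0,1] ((ack | !req) & grant) must hold from j=5 onward; find where it first fails.
  j=5: holds
  j=6: fails
Holds on [5,5], so largest k = 0.

0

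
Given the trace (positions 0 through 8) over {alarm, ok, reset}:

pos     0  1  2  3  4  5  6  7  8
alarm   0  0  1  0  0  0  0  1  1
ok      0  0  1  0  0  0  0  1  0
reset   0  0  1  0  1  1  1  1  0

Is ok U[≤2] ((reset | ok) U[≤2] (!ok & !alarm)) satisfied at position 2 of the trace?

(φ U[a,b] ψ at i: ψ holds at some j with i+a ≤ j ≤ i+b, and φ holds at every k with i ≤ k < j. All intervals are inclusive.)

Holds

Need some j in [2,4] with ((reset | ok) U[≤2] (!ok & !alarm)), and ok at every k in [2,j-1].
  j=2: ((reset | ok) U[≤2] (!ok & !alarm)) holds; no prefix to check → satisfied.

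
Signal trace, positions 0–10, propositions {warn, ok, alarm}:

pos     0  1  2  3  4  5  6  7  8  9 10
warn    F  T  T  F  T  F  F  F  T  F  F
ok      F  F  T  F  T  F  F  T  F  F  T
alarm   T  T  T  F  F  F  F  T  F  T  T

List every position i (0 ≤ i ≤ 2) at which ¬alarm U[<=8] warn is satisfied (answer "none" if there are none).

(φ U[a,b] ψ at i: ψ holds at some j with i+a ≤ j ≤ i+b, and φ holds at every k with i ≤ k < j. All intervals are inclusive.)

1, 2

Evaluate at each i in [0,2]:
  i=0: ✗ (lhs fails at k=0 before rhs at j=1)
  i=1: ✓ (rhs at j=1)
  i=2: ✓ (rhs at j=2)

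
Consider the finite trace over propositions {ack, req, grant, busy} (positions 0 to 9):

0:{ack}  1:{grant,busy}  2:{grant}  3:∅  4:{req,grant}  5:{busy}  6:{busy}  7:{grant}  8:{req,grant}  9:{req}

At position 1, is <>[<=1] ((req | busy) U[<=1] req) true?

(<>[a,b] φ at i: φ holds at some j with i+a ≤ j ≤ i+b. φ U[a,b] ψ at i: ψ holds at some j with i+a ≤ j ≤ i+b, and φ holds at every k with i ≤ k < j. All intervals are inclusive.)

False

Check ((req | busy) U[<=1] req) at each j in [1,2]:
  j=1: fails
  j=2: fails
No position in the window satisfies it → formula fails.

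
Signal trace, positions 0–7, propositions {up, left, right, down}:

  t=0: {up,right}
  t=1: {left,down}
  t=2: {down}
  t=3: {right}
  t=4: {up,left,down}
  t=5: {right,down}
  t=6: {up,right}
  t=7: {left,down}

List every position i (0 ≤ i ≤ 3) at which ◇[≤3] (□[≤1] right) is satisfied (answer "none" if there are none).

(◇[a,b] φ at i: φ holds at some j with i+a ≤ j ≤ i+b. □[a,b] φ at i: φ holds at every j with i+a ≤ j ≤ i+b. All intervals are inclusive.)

2, 3

Evaluate at each i in [0,3]:
  i=0: ✗ (none in [0,3])
  i=1: ✗ (none in [1,4])
  i=2: ✓ (witness j=5)
  i=3: ✓ (witness j=5)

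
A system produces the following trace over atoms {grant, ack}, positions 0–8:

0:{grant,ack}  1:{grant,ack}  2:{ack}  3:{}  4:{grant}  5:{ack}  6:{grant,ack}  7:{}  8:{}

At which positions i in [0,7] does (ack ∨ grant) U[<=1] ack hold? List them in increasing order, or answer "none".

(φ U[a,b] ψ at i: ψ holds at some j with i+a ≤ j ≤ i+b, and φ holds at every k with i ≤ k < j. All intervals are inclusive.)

Evaluate at each i in [0,7]:
  i=0: ✓ (rhs at j=0)
  i=1: ✓ (rhs at j=1)
  i=2: ✓ (rhs at j=2)
  i=3: ✗ (no rhs in [3,4])
  i=4: ✓ (rhs at j=5; lhs holds on [4,4])
  i=5: ✓ (rhs at j=5)
  i=6: ✓ (rhs at j=6)
  i=7: ✗ (no rhs in [7,8])

0, 1, 2, 4, 5, 6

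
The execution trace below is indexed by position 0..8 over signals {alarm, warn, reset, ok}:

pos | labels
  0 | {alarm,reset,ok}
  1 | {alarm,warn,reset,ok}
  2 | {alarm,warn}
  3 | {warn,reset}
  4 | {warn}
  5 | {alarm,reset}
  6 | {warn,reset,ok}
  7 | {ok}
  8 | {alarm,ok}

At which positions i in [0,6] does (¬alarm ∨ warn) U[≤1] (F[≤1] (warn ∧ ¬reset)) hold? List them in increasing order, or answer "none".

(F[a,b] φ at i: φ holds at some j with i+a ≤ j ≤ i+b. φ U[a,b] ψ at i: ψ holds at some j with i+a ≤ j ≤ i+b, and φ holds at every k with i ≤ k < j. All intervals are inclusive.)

Evaluate at each i in [0,6]:
  i=0: ✗ (lhs fails at k=0 before rhs at j=1)
  i=1: ✓ (rhs at j=1)
  i=2: ✓ (rhs at j=2)
  i=3: ✓ (rhs at j=3)
  i=4: ✓ (rhs at j=4)
  i=5: ✗ (no rhs in [5,6])
  i=6: ✗ (no rhs in [6,7])

1, 2, 3, 4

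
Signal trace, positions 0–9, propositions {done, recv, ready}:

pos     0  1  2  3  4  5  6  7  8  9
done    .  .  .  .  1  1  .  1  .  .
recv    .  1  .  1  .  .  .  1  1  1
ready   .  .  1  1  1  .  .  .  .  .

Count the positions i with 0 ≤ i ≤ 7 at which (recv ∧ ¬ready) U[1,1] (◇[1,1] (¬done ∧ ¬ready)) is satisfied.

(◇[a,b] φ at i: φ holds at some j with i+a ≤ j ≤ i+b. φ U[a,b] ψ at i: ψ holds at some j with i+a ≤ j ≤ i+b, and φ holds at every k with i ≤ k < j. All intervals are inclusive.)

Evaluate at each i in [0,7]:
  i=0: ✗ (no rhs in [1,1])
  i=1: ✗ (no rhs in [2,2])
  i=2: ✗ (no rhs in [3,3])
  i=3: ✗ (no rhs in [4,4])
  i=4: ✗ (lhs fails at k=4 before rhs at j=5)
  i=5: ✗ (no rhs in [6,6])
  i=6: ✗ (lhs fails at k=6 before rhs at j=7)
  i=7: ✓ (rhs at j=8; lhs holds on [7,7])
Positions where it holds: {7} → 1.

1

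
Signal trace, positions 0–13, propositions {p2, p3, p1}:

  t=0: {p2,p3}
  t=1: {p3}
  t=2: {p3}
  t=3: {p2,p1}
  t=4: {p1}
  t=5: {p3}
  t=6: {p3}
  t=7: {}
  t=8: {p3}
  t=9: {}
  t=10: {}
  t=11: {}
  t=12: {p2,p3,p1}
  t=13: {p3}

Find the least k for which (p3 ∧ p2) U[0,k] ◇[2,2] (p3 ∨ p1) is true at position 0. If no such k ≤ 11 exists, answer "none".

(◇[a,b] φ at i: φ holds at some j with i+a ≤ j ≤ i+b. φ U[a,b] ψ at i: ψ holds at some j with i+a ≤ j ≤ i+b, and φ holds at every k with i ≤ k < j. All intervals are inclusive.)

0

Need earliest j ≥ 0 with ◇[2,2] (p3 ∨ p1), and (p3 ∧ p2) at every k in [0,j-1].
  j=0: rhs holds (empty prefix). k = 0.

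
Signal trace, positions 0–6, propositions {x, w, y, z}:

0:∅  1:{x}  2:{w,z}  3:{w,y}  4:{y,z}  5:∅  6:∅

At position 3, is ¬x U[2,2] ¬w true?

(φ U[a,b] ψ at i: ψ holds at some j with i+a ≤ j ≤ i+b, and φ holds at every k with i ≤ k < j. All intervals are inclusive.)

Need some j in [5,5] with ¬w, and ¬x at every k in [3,j-1].
  j=5: ¬w holds; ¬x holds at every k in [3,4] → satisfied.

Yes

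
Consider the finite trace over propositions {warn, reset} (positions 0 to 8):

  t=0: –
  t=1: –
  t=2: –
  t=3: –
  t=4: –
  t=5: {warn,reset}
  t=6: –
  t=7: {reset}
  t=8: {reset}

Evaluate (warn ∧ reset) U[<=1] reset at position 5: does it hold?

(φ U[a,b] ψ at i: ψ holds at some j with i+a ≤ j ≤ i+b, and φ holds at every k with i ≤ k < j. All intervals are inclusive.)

Need some j in [5,6] with reset, and (warn ∧ reset) at every k in [5,j-1].
  j=5: reset holds; no prefix to check → satisfied.

Yes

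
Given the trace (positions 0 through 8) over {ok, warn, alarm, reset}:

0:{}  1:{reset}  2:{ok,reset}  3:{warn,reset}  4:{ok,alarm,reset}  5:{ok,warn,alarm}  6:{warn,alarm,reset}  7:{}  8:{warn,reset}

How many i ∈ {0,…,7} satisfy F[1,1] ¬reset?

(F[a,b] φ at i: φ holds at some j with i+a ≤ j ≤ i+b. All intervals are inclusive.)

Evaluate at each i in [0,7]:
  i=0: ✗ (none in [1,1])
  i=1: ✗ (none in [2,2])
  i=2: ✗ (none in [3,3])
  i=3: ✗ (none in [4,4])
  i=4: ✓ (witness j=5)
  i=5: ✗ (none in [6,6])
  i=6: ✓ (witness j=7)
  i=7: ✗ (none in [8,8])
Positions where it holds: {4, 6} → 2.

2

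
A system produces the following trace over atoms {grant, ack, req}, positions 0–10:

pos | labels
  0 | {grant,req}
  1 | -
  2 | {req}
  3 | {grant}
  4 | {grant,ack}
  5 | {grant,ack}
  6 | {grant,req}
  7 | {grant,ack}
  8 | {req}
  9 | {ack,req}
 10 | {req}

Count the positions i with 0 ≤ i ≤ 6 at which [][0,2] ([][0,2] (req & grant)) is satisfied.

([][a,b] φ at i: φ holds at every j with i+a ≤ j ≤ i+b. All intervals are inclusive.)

0

Evaluate at each i in [0,6]:
  i=0: ✗ (fails at j=0)
  i=1: ✗ (fails at j=1)
  i=2: ✗ (fails at j=2)
  i=3: ✗ (fails at j=3)
  i=4: ✗ (fails at j=4)
  i=5: ✗ (fails at j=5)
  i=6: ✗ (fails at j=6)
Positions where it holds: {} → 0.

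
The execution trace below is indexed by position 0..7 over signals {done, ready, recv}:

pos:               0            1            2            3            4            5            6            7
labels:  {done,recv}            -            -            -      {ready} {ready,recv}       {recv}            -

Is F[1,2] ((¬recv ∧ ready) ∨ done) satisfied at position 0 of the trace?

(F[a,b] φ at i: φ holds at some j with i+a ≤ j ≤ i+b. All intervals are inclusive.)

Check ((¬recv ∧ ready) ∨ done) at each j in [1,2]:
  j=1: false
  j=2: false
No position in the window satisfies it → formula fails.

False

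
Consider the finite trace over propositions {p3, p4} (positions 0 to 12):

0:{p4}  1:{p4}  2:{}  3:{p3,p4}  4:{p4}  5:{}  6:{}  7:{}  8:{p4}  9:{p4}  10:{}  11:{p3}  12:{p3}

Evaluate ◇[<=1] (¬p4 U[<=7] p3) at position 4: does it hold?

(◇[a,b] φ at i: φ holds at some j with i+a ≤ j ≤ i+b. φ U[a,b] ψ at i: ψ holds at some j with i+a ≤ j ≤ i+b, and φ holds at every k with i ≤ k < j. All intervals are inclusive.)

Check (¬p4 U[<=7] p3) at each j in [4,5]:
  j=4: fails
  j=5: fails
No position in the window satisfies it → formula fails.

Does not hold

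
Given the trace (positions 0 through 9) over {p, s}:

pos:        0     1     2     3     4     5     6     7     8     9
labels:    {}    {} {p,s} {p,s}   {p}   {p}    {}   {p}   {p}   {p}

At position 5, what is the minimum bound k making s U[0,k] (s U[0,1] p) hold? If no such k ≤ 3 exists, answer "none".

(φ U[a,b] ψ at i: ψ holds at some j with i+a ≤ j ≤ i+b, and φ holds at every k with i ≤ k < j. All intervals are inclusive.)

Need earliest j ≥ 5 with (s U[0,1] p), and s at every k in [5,j-1].
  j=5: rhs holds (empty prefix). k = 0.

0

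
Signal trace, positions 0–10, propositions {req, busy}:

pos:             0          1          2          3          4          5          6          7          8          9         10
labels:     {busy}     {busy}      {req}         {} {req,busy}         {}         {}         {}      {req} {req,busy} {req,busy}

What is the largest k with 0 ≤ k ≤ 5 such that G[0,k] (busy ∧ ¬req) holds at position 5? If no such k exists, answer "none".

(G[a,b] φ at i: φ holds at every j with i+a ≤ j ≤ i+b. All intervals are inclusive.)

none

(busy ∧ ¬req) must hold from j=5 onward; find where it first fails.
  j=5: fails → no k works.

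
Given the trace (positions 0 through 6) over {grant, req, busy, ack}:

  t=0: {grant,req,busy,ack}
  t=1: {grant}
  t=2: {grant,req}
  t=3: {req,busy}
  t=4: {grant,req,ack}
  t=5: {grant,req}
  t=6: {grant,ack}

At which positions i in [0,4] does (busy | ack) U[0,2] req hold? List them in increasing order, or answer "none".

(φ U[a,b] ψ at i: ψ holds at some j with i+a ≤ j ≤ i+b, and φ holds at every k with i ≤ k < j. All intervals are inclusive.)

0, 2, 3, 4

Evaluate at each i in [0,4]:
  i=0: ✓ (rhs at j=0)
  i=1: ✗ (lhs fails at k=1 before rhs at j=2)
  i=2: ✓ (rhs at j=2)
  i=3: ✓ (rhs at j=3)
  i=4: ✓ (rhs at j=4)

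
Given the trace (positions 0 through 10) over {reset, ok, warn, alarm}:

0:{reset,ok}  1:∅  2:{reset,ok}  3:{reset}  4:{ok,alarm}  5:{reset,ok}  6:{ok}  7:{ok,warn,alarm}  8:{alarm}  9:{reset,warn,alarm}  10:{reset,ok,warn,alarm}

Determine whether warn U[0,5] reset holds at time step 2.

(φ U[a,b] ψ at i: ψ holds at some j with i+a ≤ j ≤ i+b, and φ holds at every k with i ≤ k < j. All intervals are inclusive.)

True

Need some j in [2,7] with reset, and warn at every k in [2,j-1].
  j=2: reset holds; no prefix to check → satisfied.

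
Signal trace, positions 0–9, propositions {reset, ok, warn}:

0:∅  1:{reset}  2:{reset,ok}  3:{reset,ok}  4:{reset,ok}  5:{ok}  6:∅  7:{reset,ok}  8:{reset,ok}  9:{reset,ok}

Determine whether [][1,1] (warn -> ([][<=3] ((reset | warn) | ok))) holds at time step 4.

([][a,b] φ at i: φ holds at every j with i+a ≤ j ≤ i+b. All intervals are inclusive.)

True

Check (warn -> ([][<=3] ((reset | warn) | ok))) at every j in [5,5]:
  j=5: antecedent false → ✓
All positions satisfy it → formula holds.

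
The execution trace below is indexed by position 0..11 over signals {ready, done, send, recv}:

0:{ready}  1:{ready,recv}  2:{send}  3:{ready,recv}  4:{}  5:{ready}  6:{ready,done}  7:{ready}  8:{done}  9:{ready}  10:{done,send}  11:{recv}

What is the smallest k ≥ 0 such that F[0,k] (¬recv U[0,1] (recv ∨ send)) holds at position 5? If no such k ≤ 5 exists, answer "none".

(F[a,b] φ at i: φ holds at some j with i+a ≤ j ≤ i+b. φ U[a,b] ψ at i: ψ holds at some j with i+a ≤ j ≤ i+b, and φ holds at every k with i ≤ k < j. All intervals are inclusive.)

Scan j = 5,6,… for (¬recv U[0,1] (recv ∨ send)):
  j=5: fails
  j=6: fails
  j=7: fails
  j=8: fails
  j=9: holds
First hit at j=9, so smallest k = 9-5 = 4.

4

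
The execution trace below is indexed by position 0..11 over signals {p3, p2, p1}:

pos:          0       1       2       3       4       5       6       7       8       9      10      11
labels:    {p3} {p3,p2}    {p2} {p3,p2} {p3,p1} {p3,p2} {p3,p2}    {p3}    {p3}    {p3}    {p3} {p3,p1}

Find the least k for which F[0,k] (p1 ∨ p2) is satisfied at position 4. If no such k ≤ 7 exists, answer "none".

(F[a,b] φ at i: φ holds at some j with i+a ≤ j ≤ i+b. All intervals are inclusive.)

0

Scan j = 4,5,… for (p1 ∨ p2):
  j=4: holds
First hit at j=4, so smallest k = 4-4 = 0.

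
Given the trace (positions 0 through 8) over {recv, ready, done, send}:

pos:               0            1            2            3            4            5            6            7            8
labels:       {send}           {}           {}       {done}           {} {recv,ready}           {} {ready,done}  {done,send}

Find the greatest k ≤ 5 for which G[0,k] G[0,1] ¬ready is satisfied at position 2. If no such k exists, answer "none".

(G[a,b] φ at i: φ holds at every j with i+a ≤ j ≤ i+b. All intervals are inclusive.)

1

G[0,1] ¬ready must hold from j=2 onward; find where it first fails.
  j=2: holds
  j=3: holds
  j=4: fails
Holds on [2,3], so largest k = 1.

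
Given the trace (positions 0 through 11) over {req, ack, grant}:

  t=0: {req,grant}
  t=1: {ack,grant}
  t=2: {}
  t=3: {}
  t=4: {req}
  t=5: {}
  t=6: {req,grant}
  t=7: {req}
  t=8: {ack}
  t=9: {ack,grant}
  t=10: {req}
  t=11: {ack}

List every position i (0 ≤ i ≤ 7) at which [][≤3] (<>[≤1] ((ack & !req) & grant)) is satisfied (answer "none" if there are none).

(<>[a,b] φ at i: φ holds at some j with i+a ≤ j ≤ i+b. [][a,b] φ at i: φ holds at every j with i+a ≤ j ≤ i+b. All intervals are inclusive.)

Evaluate at each i in [0,7]:
  i=0: ✗ (fails at j=2)
  i=1: ✗ (fails at j=2)
  i=2: ✗ (fails at j=2)
  i=3: ✗ (fails at j=3)
  i=4: ✗ (fails at j=4)
  i=5: ✗ (fails at j=5)
  i=6: ✗ (fails at j=6)
  i=7: ✗ (fails at j=7)

none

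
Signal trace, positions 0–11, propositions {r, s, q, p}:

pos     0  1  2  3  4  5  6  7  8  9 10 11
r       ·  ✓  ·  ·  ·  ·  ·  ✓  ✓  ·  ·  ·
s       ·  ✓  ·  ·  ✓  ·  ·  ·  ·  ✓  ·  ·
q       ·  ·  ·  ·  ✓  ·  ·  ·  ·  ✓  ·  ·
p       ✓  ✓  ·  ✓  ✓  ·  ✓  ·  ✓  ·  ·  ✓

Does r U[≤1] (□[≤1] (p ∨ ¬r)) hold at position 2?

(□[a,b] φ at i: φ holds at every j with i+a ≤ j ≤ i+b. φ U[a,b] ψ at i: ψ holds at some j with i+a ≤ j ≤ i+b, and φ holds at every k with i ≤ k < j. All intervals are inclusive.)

Yes

Need some j in [2,3] with □[≤1] (p ∨ ¬r), and r at every k in [2,j-1].
  j=2: □[≤1] (p ∨ ¬r) holds; no prefix to check → satisfied.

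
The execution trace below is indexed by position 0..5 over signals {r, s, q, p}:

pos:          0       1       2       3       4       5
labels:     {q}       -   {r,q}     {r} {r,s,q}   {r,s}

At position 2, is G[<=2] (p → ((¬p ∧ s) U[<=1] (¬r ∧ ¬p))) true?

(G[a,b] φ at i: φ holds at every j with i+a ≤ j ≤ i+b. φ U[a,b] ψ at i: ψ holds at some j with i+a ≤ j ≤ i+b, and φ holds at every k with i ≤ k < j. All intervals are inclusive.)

Check (p → ((¬p ∧ s) U[<=1] (¬r ∧ ¬p))) at every j in [2,4]:
  j=2: antecedent false → ✓
  j=3: antecedent false → ✓
  j=4: antecedent false → ✓
All positions satisfy it → formula holds.

Yes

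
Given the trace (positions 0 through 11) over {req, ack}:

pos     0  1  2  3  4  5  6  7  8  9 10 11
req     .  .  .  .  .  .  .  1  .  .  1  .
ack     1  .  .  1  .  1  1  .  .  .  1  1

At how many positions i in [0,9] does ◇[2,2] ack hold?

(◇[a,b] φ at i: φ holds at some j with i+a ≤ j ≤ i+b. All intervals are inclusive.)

5

Evaluate at each i in [0,9]:
  i=0: ✗ (none in [2,2])
  i=1: ✓ (witness j=3)
  i=2: ✗ (none in [4,4])
  i=3: ✓ (witness j=5)
  i=4: ✓ (witness j=6)
  i=5: ✗ (none in [7,7])
  i=6: ✗ (none in [8,8])
  i=7: ✗ (none in [9,9])
  i=8: ✓ (witness j=10)
  i=9: ✓ (witness j=11)
Positions where it holds: {1, 3, 4, 8, 9} → 5.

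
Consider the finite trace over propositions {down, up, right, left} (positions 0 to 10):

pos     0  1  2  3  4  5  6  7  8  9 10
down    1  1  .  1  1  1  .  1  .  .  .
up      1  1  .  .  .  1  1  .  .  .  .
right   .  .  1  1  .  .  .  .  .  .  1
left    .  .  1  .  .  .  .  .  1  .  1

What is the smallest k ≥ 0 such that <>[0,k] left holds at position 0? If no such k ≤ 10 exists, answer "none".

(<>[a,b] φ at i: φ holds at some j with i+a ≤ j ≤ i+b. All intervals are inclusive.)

Scan j = 0,1,… for left:
  j=0: fails
  j=1: fails
  j=2: holds
First hit at j=2, so smallest k = 2-0 = 2.

2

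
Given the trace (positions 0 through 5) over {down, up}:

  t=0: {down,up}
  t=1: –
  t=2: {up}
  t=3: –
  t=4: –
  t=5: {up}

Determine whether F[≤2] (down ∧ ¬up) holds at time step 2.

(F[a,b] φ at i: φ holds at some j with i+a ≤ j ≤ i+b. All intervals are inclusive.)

No

Check (down ∧ ¬up) at each j in [2,4]:
  j=2: false
  j=3: false
  j=4: false
No position in the window satisfies it → formula fails.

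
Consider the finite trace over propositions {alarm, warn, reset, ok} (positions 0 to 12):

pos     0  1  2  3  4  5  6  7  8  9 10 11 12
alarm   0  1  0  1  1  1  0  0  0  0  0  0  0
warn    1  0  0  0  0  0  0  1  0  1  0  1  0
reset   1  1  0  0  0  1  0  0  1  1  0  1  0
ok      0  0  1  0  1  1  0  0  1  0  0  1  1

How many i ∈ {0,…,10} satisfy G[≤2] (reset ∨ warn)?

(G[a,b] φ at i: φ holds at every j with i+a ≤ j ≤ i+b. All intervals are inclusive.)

1

Evaluate at each i in [0,10]:
  i=0: ✗ (fails at j=2)
  i=1: ✗ (fails at j=2)
  i=2: ✗ (fails at j=2)
  i=3: ✗ (fails at j=3)
  i=4: ✗ (fails at j=4)
  i=5: ✗ (fails at j=6)
  i=6: ✗ (fails at j=6)
  i=7: ✓ (all of [7,9])
  i=8: ✗ (fails at j=10)
  i=9: ✗ (fails at j=10)
  i=10: ✗ (fails at j=10)
Positions where it holds: {7} → 1.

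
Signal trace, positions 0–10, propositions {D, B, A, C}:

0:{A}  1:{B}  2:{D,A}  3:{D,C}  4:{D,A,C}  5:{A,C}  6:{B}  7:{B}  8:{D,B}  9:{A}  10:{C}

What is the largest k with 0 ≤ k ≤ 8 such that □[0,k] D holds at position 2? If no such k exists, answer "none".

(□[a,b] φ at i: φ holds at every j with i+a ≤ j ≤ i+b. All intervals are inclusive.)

D must hold from j=2 onward; find where it first fails.
  j=2: holds
  j=3: holds
  j=4: holds
  j=5: fails
Holds on [2,4], so largest k = 2.

2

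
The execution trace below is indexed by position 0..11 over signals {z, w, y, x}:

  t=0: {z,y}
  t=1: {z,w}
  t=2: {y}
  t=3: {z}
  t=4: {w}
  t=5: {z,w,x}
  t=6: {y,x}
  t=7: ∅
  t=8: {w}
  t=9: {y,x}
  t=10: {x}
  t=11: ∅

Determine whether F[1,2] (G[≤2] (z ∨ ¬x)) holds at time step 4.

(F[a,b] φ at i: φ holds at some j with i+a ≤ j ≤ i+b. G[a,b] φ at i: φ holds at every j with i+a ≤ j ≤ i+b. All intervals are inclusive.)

False

Check G[≤2] (z ∨ ¬x) at each j in [5,6]:
  j=5: fails at 6
  j=6: fails at 6
No position in the window satisfies it → formula fails.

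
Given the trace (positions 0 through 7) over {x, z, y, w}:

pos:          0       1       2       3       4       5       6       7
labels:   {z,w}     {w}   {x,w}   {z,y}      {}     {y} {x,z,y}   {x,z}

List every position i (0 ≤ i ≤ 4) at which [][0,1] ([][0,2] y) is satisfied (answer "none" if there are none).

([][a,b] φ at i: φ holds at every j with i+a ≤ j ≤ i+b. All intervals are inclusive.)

none

Evaluate at each i in [0,4]:
  i=0: ✗ (fails at j=0)
  i=1: ✗ (fails at j=1)
  i=2: ✗ (fails at j=2)
  i=3: ✗ (fails at j=3)
  i=4: ✗ (fails at j=4)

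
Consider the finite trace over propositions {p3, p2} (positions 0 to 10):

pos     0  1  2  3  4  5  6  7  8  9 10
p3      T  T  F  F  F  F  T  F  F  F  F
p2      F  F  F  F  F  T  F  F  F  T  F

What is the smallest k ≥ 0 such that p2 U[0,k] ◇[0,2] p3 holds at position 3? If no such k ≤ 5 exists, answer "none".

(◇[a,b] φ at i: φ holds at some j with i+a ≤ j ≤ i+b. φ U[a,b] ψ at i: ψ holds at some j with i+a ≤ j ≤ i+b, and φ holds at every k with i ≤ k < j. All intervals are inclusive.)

Need earliest j ≥ 3 with ◇[0,2] p3, and p2 at every k in [3,j-1].
  j=3: rhs fails.
  j=4: rhs holds but lhs fails at k=3.
  j=5: rhs holds but lhs fails at k=3.
  j=6: rhs holds but lhs fails at k=3.
  j=7: rhs fails.
  j=8: rhs fails.
No witness within the range → none.

none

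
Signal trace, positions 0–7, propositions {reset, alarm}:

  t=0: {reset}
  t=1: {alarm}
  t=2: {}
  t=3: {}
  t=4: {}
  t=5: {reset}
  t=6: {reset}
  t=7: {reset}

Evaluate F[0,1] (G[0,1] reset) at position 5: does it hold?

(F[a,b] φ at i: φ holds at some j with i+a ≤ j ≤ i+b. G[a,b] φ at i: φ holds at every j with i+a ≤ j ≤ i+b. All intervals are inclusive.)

True

Check G[0,1] reset at each j in [5,6]:
  j=5: holds on [5,6]
  j=6: holds on [6,7]
Found at j=5 → formula holds.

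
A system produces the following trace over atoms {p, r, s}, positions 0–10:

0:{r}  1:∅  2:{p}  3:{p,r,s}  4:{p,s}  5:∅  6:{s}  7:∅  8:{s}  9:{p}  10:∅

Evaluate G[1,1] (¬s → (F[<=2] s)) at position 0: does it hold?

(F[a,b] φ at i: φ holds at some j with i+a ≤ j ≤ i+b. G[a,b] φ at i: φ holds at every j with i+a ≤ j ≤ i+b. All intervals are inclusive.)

Yes

Check (¬s → (F[<=2] s)) at every j in [1,1]:
  j=1: antecedent true; consequent holds (witness at 3) → ✓
All positions satisfy it → formula holds.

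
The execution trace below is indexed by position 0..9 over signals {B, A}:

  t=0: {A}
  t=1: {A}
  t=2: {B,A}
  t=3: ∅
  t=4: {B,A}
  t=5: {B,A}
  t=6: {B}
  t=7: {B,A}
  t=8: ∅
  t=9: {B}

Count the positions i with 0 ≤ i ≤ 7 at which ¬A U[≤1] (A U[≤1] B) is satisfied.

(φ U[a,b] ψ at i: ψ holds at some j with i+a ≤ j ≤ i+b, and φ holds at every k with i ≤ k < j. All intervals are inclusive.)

7

Evaluate at each i in [0,7]:
  i=0: ✗ (lhs fails at k=0 before rhs at j=1)
  i=1: ✓ (rhs at j=1)
  i=2: ✓ (rhs at j=2)
  i=3: ✓ (rhs at j=4; lhs holds on [3,3])
  i=4: ✓ (rhs at j=4)
  i=5: ✓ (rhs at j=5)
  i=6: ✓ (rhs at j=6)
  i=7: ✓ (rhs at j=7)
Positions where it holds: {1, 2, 3, 4, 5, 6, 7} → 7.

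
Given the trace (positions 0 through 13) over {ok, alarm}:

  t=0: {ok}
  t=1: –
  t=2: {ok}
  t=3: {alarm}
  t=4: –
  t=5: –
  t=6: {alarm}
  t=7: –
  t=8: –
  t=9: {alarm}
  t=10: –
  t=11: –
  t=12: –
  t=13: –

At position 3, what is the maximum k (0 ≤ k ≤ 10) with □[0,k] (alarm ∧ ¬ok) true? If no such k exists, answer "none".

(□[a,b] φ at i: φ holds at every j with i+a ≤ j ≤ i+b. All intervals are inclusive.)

0

(alarm ∧ ¬ok) must hold from j=3 onward; find where it first fails.
  j=3: holds
  j=4: fails
Holds on [3,3], so largest k = 0.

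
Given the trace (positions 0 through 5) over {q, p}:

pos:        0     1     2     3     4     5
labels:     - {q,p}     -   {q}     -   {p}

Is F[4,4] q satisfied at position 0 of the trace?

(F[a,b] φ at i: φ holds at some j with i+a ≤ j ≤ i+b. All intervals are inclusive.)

Check q at each j in [4,4]:
  j=4: false
No position in the window satisfies it → formula fails.

No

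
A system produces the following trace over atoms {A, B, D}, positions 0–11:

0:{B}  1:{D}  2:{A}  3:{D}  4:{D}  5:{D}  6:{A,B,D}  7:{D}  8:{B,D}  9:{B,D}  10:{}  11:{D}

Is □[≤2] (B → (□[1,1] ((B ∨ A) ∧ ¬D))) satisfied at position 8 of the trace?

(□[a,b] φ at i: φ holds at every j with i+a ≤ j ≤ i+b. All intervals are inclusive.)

Does not hold

Check (B → (□[1,1] ((B ∨ A) ∧ ¬D))) at every j in [8,10]:
  j=8: antecedent true; consequent fails at 9 → ✗
  j=9: antecedent true; consequent fails at 10 → ✗
  j=10: antecedent false → ✓
Fails at j=8 → formula fails.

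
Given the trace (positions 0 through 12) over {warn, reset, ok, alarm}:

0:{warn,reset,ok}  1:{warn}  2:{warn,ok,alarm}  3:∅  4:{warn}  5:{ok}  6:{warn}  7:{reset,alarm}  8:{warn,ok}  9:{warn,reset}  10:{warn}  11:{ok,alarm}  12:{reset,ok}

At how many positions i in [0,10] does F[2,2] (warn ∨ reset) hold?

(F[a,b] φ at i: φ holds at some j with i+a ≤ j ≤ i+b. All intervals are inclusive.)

8

Evaluate at each i in [0,10]:
  i=0: ✓ (witness j=2)
  i=1: ✗ (none in [3,3])
  i=2: ✓ (witness j=4)
  i=3: ✗ (none in [5,5])
  i=4: ✓ (witness j=6)
  i=5: ✓ (witness j=7)
  i=6: ✓ (witness j=8)
  i=7: ✓ (witness j=9)
  i=8: ✓ (witness j=10)
  i=9: ✗ (none in [11,11])
  i=10: ✓ (witness j=12)
Positions where it holds: {0, 2, 4, 5, 6, 7, 8, 10} → 8.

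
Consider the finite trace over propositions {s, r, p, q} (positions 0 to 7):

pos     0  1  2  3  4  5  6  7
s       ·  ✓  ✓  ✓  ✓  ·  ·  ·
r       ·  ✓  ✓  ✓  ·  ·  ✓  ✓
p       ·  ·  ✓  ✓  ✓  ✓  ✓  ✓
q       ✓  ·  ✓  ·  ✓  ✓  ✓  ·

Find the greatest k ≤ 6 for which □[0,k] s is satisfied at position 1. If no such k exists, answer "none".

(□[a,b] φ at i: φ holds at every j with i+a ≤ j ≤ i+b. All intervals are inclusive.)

3

s must hold from j=1 onward; find where it first fails.
  j=1: holds
  j=2: holds
  j=3: holds
  j=4: holds
  j=5: fails
Holds on [1,4], so largest k = 3.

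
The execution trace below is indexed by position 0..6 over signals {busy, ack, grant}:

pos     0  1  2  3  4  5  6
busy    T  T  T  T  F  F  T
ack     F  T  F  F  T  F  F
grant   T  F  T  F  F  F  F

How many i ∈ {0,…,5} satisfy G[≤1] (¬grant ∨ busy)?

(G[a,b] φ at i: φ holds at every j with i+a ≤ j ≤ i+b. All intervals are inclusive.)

Evaluate at each i in [0,5]:
  i=0: ✓ (all of [0,1])
  i=1: ✓ (all of [1,2])
  i=2: ✓ (all of [2,3])
  i=3: ✓ (all of [3,4])
  i=4: ✓ (all of [4,5])
  i=5: ✓ (all of [5,6])
Positions where it holds: {0, 1, 2, 3, 4, 5} → 6.

6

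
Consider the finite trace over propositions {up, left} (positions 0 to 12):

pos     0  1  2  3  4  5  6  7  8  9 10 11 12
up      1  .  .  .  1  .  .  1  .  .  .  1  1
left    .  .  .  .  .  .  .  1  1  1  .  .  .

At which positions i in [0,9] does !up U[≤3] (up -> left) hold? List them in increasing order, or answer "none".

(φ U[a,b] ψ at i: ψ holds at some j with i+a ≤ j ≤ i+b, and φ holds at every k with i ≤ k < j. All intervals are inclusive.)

1, 2, 3, 5, 6, 7, 8, 9

Evaluate at each i in [0,9]:
  i=0: ✗ (lhs fails at k=0 before rhs at j=1)
  i=1: ✓ (rhs at j=1)
  i=2: ✓ (rhs at j=2)
  i=3: ✓ (rhs at j=3)
  i=4: ✗ (lhs fails at k=4 before rhs at j=5)
  i=5: ✓ (rhs at j=5)
  i=6: ✓ (rhs at j=6)
  i=7: ✓ (rhs at j=7)
  i=8: ✓ (rhs at j=8)
  i=9: ✓ (rhs at j=9)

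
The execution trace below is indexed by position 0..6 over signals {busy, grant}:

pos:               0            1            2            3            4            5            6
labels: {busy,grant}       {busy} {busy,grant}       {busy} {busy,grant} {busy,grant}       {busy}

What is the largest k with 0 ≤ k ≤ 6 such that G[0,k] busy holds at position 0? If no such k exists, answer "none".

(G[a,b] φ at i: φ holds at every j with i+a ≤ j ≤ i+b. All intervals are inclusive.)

busy must hold from j=0 onward; find where it first fails.
  j=0: holds
  j=1: holds
  j=2: holds
  j=3: holds
  j=4: holds
  j=5: holds
  j=6: holds
Holds through j=6; largest k = 6.

6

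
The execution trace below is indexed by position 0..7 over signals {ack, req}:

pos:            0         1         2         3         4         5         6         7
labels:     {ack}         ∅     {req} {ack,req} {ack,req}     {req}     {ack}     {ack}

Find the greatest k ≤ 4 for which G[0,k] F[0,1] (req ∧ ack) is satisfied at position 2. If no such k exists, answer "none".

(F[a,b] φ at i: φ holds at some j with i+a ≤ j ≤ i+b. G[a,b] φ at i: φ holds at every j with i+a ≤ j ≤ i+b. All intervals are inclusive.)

F[0,1] (req ∧ ack) must hold from j=2 onward; find where it first fails.
  j=2: holds
  j=3: holds
  j=4: holds
  j=5: fails
Holds on [2,4], so largest k = 2.

2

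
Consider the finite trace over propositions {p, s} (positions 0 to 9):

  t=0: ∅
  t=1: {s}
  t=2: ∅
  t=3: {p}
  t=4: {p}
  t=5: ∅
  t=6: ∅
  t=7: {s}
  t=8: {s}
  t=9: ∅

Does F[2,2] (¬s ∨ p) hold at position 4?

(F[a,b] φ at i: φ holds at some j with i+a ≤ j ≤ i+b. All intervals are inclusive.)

Check (¬s ∨ p) at each j in [6,6]:
  j=6: true
Found at j=6 → formula holds.

Yes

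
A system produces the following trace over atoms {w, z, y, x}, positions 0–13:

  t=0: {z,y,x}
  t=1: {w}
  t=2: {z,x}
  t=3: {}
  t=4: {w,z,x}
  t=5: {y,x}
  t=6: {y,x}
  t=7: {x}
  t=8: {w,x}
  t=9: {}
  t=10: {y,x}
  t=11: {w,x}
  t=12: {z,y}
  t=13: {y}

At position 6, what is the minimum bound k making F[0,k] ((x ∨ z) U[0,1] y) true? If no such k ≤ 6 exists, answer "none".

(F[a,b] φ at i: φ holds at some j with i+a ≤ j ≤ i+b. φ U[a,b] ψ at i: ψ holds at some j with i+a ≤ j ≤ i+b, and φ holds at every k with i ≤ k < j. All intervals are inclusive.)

0

Scan j = 6,7,… for ((x ∨ z) U[0,1] y):
  j=6: holds
First hit at j=6, so smallest k = 6-6 = 0.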